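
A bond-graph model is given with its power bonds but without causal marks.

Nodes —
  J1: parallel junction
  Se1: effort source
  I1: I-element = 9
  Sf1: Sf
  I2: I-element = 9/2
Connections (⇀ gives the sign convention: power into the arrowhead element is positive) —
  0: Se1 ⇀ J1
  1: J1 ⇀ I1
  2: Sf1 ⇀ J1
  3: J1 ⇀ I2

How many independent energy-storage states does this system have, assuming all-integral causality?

bond 0 →J1  (Se1: effort source, stroke at far end)
bond 2 →Sf1  (Sf1 fixes flow; stroke at Sf1)
bond 1 →I1  (J1: bond 0 brought effort, rest push out)
bond 3 →I2  (common-e at J1 fixed by 0)

2  (I1, I2 all integral)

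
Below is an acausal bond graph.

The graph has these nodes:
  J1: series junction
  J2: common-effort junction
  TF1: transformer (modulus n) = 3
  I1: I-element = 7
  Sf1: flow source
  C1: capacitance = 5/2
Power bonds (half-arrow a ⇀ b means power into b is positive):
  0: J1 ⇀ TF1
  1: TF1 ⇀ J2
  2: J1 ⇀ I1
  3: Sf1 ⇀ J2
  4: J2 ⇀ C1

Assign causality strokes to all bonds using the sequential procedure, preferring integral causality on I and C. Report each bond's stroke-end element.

β0 |J1
β1 |TF1
β2 |I1
β3 |Sf1
β4 |J2

β3 |Sf1  (Sf1 fixes flow; stroke at Sf1)
β2 |I1  (I1 integral (f out))
β0 |J1  (1-jn J1 has f-setter on 2)
β1 |TF1  (TF1 one-in-one-out from 0)
β4 |J2  (only one effort-in slot at J2)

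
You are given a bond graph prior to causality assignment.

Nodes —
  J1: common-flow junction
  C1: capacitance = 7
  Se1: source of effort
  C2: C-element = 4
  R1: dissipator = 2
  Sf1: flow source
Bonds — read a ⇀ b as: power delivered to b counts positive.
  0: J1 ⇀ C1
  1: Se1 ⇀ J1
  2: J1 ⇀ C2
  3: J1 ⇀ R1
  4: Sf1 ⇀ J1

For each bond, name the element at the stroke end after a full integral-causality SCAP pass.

#0 stroke at J1
#1 stroke at J1
#2 stroke at J1
#3 stroke at J1
#4 stroke at Sf1

b1 |J1  (Se1 fixes effort; stroke away)
b4 |Sf1  (Sf1: flow source, stroke at near end)
b0 |J1  (1-jn J1 has f-setter on 4)
b2 |J1  (J1 flow already set via bond 4)
b3 |J1  (J1: bond 4 brought flow, rest push out)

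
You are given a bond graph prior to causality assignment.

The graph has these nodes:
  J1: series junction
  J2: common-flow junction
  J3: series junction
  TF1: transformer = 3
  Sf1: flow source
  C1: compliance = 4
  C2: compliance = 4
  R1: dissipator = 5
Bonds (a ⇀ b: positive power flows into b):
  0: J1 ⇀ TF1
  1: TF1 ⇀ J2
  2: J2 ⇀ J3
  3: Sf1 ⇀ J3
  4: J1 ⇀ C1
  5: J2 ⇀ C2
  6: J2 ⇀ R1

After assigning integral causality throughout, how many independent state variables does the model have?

2  (C1, C2 all integral)

#3 stroke→Sf1  (Sf1 (Sf) sets flow on bond)
#2 stroke→J3  (1-jn J3 has f-setter on 3)
#1 stroke→J2  (1-jn J2 has f-setter on 2)
#5 stroke→J2  (J2 flow already set via bond 2)
#6 stroke→J2  (common-f at J2 fixed by 2)
#0 stroke→TF1  (TF1 one-in-one-out from 1)
#4 stroke→J1  (J1 flow already set via bond 0)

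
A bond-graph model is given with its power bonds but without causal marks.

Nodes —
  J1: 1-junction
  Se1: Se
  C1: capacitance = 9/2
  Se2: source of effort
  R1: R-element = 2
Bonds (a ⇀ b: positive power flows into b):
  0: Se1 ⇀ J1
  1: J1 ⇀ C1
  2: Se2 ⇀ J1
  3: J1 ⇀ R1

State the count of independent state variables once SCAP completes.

bond 0 stroke→J1  (source Se1 imposes e)
bond 2 stroke→J1  (Se2 fixes effort; stroke away)
bond 1 stroke→J1  (C1: C, integral causality)
bond 3 stroke→R1  (only one flow-in slot at J1)

1  (C1 all integral)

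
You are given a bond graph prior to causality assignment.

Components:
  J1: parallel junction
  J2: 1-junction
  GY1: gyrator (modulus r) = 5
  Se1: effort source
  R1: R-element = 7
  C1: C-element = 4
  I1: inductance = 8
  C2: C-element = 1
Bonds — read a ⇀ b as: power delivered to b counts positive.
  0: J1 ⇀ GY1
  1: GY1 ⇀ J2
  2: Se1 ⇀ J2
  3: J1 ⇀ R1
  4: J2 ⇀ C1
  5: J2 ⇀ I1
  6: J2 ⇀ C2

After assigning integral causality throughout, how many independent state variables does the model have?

3  (C1, C2, I1 all integral)

#2 stroke→J2  (Se1 fixes effort; stroke away)
#4 stroke→J2  (C1 integral (e out))
#5 stroke→I1  (prefer integral on I1)
#1 stroke→J2  (J2: bond 5 brought flow, rest push out)
#6 stroke→J2  (common-f at J2 fixed by 5)
#0 stroke→J1  (GY GY1: same side as bond 1)
#3 stroke→R1  (J1: bond 0 brought effort, rest push out)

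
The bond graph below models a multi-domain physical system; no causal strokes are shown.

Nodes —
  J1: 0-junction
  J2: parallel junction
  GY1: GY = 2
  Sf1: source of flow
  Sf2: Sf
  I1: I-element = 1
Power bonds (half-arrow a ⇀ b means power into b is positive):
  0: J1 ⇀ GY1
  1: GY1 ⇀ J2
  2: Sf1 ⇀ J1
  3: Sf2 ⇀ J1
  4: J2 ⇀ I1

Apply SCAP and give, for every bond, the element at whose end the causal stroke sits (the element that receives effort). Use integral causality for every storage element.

β0 |J1
β1 |J2
β2 |Sf1
β3 |Sf2
β4 |I1

#2 |Sf1  (source Sf1 imposes f)
#3 |Sf2  (Sf2: flow source, stroke at near end)
#0 |J1  (J1: last free bond brings effort in)
#1 |J2  (GY GY1: same side as bond 0)
#4 |I1  (common-e at J2 fixed by 1)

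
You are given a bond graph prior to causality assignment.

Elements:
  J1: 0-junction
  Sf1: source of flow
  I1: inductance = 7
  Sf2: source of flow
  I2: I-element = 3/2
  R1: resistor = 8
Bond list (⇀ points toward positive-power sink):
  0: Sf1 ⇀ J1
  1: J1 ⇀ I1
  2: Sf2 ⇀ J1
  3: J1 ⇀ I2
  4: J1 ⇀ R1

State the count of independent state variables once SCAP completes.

bond 0 →Sf1  (source Sf1 imposes f)
bond 2 →Sf2  (Sf2 fixes flow; stroke at Sf2)
bond 1 →I1  (I1 integral (f out))
bond 3 →I2  (I2: I, integral causality)
bond 4 →J1  (only one effort-in slot at J1)

2  (I1, I2 all integral)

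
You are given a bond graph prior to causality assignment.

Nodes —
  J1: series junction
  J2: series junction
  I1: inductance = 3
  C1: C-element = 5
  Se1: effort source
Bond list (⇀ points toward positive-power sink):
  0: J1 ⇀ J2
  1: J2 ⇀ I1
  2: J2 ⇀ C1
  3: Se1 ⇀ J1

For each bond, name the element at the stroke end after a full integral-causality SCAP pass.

b3 |J1  (Se1 (Se) sets effort on bond)
b0 |J2  (J1: last free bond brings flow in)
b1 |I1  (I1 integral (f out))
b2 |J2  (J2 flow already set via bond 1)

β0 stroke→J2
β1 stroke→I1
β2 stroke→J2
β3 stroke→J1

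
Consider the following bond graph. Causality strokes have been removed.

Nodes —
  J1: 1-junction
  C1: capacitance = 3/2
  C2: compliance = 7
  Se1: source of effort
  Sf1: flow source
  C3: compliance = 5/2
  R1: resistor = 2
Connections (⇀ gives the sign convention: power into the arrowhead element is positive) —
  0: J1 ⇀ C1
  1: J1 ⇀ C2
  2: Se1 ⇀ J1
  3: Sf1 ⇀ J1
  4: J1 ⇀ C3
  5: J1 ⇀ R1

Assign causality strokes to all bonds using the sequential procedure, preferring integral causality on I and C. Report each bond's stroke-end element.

bond 2 stroke at J1  (Se1 (Se) sets effort on bond)
bond 3 stroke at Sf1  (source Sf1 imposes f)
bond 0 stroke at J1  (1-jn J1 has f-setter on 3)
bond 1 stroke at J1  (J1 flow already set via bond 3)
bond 4 stroke at J1  (J1 flow already set via bond 3)
bond 5 stroke at J1  (J1: bond 3 brought flow, rest push out)

#0 stroke→J1
#1 stroke→J1
#2 stroke→J1
#3 stroke→Sf1
#4 stroke→J1
#5 stroke→J1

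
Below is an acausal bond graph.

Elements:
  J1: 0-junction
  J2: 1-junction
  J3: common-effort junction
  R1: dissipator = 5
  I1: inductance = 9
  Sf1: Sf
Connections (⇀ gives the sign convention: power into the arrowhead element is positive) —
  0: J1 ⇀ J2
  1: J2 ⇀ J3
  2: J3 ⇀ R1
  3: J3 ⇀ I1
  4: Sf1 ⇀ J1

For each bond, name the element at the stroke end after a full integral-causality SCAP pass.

#4 →Sf1  (source Sf1 imposes f)
#0 →J1  (J1: last free bond brings effort in)
#1 →J2  (1-jn J2 has f-setter on 0)
#3 →I1  (I1 outputs flow p/I1)
#2 →J3  (only one effort-in slot at J3)

b0 stroke→J1
b1 stroke→J2
b2 stroke→J3
b3 stroke→I1
b4 stroke→Sf1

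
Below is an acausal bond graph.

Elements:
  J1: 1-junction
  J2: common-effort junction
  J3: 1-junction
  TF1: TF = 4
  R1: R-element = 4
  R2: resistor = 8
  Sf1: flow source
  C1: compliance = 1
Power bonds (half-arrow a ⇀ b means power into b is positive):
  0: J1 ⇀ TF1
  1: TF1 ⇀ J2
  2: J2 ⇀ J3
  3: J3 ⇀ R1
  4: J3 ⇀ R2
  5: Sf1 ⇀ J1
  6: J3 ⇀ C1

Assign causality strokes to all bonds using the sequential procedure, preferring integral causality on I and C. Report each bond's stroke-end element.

b5 →Sf1  (Sf1 (Sf) sets flow on bond)
b0 →J1  (1-jn J1 has f-setter on 5)
b1 →TF1  (TF1: transformer flips bond 0)
b2 →J2  (J2 needs exactly one e-in)
b3 →J3  (J3 flow already set via bond 2)
b4 →J3  (J3: bond 2 brought flow, rest push out)
b6 →J3  (1-jn J3 has f-setter on 2)

β0 |J1
β1 |TF1
β2 |J2
β3 |J3
β4 |J3
β5 |Sf1
β6 |J3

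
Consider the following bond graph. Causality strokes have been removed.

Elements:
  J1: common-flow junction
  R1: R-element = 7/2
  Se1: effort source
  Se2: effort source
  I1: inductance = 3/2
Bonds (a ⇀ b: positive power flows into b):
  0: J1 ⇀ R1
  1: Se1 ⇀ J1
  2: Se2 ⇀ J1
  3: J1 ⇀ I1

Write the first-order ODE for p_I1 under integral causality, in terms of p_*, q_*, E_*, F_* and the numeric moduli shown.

dp_I1/dt = E_Se1 + E_Se2 - 7*p_I1/3

b1 →J1  (Se1: effort source, stroke at far end)
b2 →J1  (Se2 (Se) sets effort on bond)
b3 →I1  (prefer integral on I1)
b0 →J1  (1-jn J1 has f-setter on 3)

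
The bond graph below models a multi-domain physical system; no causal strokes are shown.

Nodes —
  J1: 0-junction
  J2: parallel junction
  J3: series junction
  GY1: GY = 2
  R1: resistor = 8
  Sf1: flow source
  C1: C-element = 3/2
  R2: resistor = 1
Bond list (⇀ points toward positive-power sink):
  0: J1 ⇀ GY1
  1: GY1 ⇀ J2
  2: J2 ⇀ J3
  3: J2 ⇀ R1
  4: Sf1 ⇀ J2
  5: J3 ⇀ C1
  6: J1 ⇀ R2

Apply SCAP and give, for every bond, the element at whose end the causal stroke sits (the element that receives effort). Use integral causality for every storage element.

bond 0 stroke→GY1
bond 1 stroke→GY1
bond 2 stroke→J2
bond 3 stroke→R1
bond 4 stroke→Sf1
bond 5 stroke→J3
bond 6 stroke→J1

β4 stroke→Sf1  (Sf1 fixes flow; stroke at Sf1)
β5 stroke→J3  (prefer integral on C1)
β2 stroke→J2  (only one flow-in slot at J3)
β1 stroke→GY1  (J2: bond 2 brought effort, rest push out)
β3 stroke→R1  (0-jn J2 has e-setter on 2)
β0 stroke→GY1  (GY GY1: same side as bond 1)
β6 stroke→J1  (only one effort-in slot at J1)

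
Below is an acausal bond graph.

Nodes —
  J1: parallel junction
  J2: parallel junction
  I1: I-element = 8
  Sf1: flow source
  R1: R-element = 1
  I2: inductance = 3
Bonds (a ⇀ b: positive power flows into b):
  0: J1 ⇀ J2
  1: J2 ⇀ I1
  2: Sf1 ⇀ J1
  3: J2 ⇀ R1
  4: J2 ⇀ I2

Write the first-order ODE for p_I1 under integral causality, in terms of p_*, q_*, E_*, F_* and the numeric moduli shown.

dp_I1/dt = F_Sf1 - p_I1/8 - p_I2/3

#2 stroke at Sf1  (Sf1 fixes flow; stroke at Sf1)
#0 stroke at J1  (J1 needs exactly one e-in)
#1 stroke at I1  (I1 integral (f out))
#4 stroke at I2  (prefer integral on I2)
#3 stroke at J2  (J2: last free bond brings effort in)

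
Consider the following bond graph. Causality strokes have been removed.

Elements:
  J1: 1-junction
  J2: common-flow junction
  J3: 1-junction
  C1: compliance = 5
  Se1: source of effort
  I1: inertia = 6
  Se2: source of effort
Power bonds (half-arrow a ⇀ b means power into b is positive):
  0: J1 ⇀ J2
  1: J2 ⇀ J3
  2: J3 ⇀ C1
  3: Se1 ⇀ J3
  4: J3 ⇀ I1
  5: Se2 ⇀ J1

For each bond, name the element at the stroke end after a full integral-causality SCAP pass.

bond 3 |J3  (Se1 (Se) sets effort on bond)
bond 5 |J1  (Se2 (Se) sets effort on bond)
bond 0 |J2  (only one flow-in slot at J1)
bond 1 |J3  (closing 1-jn rule on J2)
bond 2 |J3  (C1 integral (e out))
bond 4 |I1  (only one flow-in slot at J3)

bond 0 →J2
bond 1 →J3
bond 2 →J3
bond 3 →J3
bond 4 →I1
bond 5 →J1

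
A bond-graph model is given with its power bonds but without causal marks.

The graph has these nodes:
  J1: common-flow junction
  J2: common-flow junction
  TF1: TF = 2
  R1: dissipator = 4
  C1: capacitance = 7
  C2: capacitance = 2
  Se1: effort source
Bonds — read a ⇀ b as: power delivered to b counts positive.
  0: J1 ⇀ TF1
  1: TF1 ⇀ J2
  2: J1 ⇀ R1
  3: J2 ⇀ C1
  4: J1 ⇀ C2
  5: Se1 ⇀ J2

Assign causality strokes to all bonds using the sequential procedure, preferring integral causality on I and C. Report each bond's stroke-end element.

bond 5 stroke→J2  (source Se1 imposes e)
bond 3 stroke→J2  (C1: C, integral causality)
bond 1 stroke→TF1  (closing 1-jn rule on J2)
bond 0 stroke→J1  (TF1: transformer flips bond 1)
bond 4 stroke→J1  (C2 integral (e out))
bond 2 stroke→R1  (closing 1-jn rule on J1)

bond 0 stroke→J1
bond 1 stroke→TF1
bond 2 stroke→R1
bond 3 stroke→J2
bond 4 stroke→J1
bond 5 stroke→J2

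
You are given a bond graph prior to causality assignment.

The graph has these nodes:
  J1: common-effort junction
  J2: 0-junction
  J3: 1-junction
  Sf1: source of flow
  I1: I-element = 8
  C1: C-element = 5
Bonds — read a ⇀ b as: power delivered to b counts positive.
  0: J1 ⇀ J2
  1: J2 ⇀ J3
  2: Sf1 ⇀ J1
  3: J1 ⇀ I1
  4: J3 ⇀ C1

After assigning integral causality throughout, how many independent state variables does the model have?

b2 |Sf1  (source Sf1 imposes f)
b3 |I1  (I1 integral (f out))
b0 |J1  (J1: last free bond brings effort in)
b1 |J2  (J2: last free bond brings effort in)
b4 |J3  (common-f at J3 fixed by 1)

2  (C1, I1 all integral)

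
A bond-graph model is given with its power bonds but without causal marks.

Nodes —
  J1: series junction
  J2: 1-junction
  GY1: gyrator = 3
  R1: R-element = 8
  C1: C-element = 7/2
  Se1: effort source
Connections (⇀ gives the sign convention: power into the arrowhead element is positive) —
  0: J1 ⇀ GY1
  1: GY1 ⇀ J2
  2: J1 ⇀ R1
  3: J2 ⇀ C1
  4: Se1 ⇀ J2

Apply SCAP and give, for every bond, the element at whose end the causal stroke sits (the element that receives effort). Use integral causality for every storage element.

bond 4 stroke→J2  (source Se1 imposes e)
bond 3 stroke→J2  (C1: C, integral causality)
bond 1 stroke→GY1  (J2 needs exactly one f-in)
bond 0 stroke→GY1  (GY GY1: same side as bond 1)
bond 2 stroke→J1  (J1: bond 0 brought flow, rest push out)

#0 stroke→GY1
#1 stroke→GY1
#2 stroke→J1
#3 stroke→J2
#4 stroke→J2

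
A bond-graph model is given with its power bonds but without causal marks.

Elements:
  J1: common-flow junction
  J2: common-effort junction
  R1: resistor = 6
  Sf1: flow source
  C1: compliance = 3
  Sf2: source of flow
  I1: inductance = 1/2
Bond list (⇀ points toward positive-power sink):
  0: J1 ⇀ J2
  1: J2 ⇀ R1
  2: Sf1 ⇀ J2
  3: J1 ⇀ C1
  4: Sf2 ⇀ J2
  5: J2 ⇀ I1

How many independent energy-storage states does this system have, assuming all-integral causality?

#2 |Sf1  (Sf1 fixes flow; stroke at Sf1)
#4 |Sf2  (source Sf2 imposes f)
#3 |J1  (prefer integral on C1)
#0 |J2  (J1 needs exactly one f-in)
#1 |R1  (J2: bond 0 brought effort, rest push out)
#5 |I1  (common-e at J2 fixed by 0)

2  (C1, I1 all integral)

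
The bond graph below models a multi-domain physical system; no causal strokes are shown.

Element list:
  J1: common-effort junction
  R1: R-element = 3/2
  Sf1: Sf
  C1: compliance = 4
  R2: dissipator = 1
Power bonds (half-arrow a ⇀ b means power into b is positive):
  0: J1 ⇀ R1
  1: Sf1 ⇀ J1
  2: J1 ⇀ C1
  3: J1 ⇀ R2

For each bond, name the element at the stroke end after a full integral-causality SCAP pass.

#0 stroke at R1
#1 stroke at Sf1
#2 stroke at J1
#3 stroke at R2

b1 stroke at Sf1  (Sf1 fixes flow; stroke at Sf1)
b2 stroke at J1  (C1 integral (e out))
b0 stroke at R1  (J1: bond 2 brought effort, rest push out)
b3 stroke at R2  (J1: bond 2 brought effort, rest push out)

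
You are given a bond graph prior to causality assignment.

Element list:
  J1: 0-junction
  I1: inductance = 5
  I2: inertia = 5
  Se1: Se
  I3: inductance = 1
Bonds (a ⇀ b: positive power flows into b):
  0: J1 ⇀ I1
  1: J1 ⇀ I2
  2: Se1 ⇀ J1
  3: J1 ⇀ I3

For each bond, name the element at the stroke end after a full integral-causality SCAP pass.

bond 2 →J1  (source Se1 imposes e)
bond 0 →I1  (common-e at J1 fixed by 2)
bond 1 →I2  (0-jn J1 has e-setter on 2)
bond 3 →I3  (common-e at J1 fixed by 2)

b0 |I1
b1 |I2
b2 |J1
b3 |I3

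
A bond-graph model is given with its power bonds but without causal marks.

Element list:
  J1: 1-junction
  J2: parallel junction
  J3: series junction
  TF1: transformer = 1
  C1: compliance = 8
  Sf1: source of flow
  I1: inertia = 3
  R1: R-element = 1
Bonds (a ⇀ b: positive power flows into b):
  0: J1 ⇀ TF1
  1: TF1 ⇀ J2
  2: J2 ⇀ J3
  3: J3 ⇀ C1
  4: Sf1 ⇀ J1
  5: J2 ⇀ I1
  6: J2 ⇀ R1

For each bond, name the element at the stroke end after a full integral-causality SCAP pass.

b0 →J1
b1 →TF1
b2 →J2
b3 →J3
b4 →Sf1
b5 →I1
b6 →R1

β4 →Sf1  (Sf1: flow source, stroke at near end)
β0 →J1  (common-f at J1 fixed by 4)
β1 →TF1  (through TF1, causality passes straight; one stroke at TF1)
β3 →J3  (prefer integral on C1)
β2 →J2  (J3: last free bond brings flow in)
β5 →I1  (common-e at J2 fixed by 2)
β6 →R1  (0-jn J2 has e-setter on 2)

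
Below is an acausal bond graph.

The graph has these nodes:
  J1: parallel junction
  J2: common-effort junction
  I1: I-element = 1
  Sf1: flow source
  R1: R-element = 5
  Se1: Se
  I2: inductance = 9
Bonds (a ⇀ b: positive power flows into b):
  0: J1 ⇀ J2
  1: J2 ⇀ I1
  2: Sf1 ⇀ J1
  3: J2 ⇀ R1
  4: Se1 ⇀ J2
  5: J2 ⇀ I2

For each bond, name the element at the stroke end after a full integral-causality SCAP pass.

β0 →J1
β1 →I1
β2 →Sf1
β3 →R1
β4 →J2
β5 →I2

#2 stroke at Sf1  (source Sf1 imposes f)
#4 stroke at J2  (Se1 fixes effort; stroke away)
#0 stroke at J1  (J1: last free bond brings effort in)
#1 stroke at I1  (J2: bond 4 brought effort, rest push out)
#3 stroke at R1  (0-jn J2 has e-setter on 4)
#5 stroke at I2  (common-e at J2 fixed by 4)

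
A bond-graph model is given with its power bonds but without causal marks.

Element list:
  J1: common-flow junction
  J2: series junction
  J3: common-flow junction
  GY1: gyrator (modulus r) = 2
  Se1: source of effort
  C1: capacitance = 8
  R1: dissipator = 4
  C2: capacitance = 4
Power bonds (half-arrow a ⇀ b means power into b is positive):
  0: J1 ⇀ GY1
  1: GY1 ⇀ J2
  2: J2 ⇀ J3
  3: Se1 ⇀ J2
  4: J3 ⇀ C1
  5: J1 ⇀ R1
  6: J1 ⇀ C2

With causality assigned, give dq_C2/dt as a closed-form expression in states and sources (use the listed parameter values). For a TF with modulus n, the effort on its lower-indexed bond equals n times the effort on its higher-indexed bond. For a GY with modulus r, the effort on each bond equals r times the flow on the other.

bond 3 →J2  (Se1 (Se) sets effort on bond)
bond 4 →J3  (C1 integral (e out))
bond 2 →J2  (closing 1-jn rule on J3)
bond 1 →GY1  (J2 needs exactly one f-in)
bond 0 →GY1  (GY1 both-in/both-out from 1)
bond 5 →J1  (common-f at J1 fixed by 0)
bond 6 →J1  (common-f at J1 fixed by 0)

dq_C2/dt = -E_Se1/2 + q_C1/16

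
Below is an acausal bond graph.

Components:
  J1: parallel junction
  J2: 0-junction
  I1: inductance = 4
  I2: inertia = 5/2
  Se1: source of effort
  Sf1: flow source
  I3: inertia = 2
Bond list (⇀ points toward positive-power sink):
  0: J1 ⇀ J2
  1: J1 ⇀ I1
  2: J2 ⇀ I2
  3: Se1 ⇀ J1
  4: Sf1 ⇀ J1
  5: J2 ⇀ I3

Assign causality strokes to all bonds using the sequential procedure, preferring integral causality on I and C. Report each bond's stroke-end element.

b3 →J1  (Se1 (Se) sets effort on bond)
b4 →Sf1  (Sf1 (Sf) sets flow on bond)
b0 →J2  (0-jn J1 has e-setter on 3)
b1 →I1  (J1: bond 3 brought effort, rest push out)
b2 →I2  (common-e at J2 fixed by 0)
b5 →I3  (common-e at J2 fixed by 0)

bond 0 stroke at J2
bond 1 stroke at I1
bond 2 stroke at I2
bond 3 stroke at J1
bond 4 stroke at Sf1
bond 5 stroke at I3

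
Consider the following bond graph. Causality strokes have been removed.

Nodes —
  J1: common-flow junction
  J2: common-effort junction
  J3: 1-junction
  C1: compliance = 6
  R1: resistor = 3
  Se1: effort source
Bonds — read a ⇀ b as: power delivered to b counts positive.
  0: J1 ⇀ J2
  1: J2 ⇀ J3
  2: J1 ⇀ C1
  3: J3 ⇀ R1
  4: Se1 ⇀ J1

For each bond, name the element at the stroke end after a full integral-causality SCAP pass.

bond 4 →J1  (source Se1 imposes e)
bond 2 →J1  (prefer integral on C1)
bond 0 →J2  (J1: last free bond brings flow in)
bond 1 →J3  (J2: bond 0 brought effort, rest push out)
bond 3 →R1  (J3: last free bond brings flow in)

b0 →J2
b1 →J3
b2 →J1
b3 →R1
b4 →J1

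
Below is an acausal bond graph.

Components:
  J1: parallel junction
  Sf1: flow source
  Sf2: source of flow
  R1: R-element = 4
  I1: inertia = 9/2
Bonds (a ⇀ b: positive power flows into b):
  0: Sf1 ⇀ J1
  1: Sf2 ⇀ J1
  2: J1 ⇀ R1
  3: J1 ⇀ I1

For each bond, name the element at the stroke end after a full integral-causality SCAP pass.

bond 0 stroke→Sf1  (Sf1 (Sf) sets flow on bond)
bond 1 stroke→Sf2  (Sf2: flow source, stroke at near end)
bond 3 stroke→I1  (I1: I, integral causality)
bond 2 stroke→J1  (only one effort-in slot at J1)

#0 stroke→Sf1
#1 stroke→Sf2
#2 stroke→J1
#3 stroke→I1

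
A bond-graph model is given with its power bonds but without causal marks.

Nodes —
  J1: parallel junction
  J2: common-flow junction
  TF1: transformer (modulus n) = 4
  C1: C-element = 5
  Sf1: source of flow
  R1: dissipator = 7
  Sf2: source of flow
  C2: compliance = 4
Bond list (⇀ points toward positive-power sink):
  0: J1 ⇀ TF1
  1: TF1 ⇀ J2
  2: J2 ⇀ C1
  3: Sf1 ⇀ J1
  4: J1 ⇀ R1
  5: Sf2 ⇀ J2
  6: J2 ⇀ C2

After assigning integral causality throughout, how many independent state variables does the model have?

β3 →Sf1  (Sf1 fixes flow; stroke at Sf1)
β5 →Sf2  (Sf2 (Sf) sets flow on bond)
β1 →J2  (1-jn J2 has f-setter on 5)
β2 →J2  (common-f at J2 fixed by 5)
β6 →J2  (J2 flow already set via bond 5)
β0 →TF1  (TF TF1: opposite of bond 1)
β4 →J1  (J1: last free bond brings effort in)

2  (C1, C2 all integral)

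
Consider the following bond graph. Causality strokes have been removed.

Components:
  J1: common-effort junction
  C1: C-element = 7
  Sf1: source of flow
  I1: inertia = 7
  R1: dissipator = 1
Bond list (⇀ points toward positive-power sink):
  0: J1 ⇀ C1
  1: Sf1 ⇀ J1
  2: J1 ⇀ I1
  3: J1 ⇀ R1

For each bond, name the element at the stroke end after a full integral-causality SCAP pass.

b0 |J1
b1 |Sf1
b2 |I1
b3 |R1

β1 stroke at Sf1  (Sf1: flow source, stroke at near end)
β0 stroke at J1  (C1 outputs effort q/C1)
β2 stroke at I1  (0-jn J1 has e-setter on 0)
β3 stroke at R1  (0-jn J1 has e-setter on 0)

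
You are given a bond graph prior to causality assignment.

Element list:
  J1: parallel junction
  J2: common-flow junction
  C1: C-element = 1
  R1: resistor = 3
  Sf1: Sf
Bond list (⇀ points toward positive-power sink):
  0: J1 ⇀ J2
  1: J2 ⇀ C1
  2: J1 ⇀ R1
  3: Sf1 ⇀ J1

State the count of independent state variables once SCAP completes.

β3 stroke→Sf1  (Sf1 fixes flow; stroke at Sf1)
β1 stroke→J2  (C1 integral (e out))
β0 stroke→J1  (J2 needs exactly one f-in)
β2 stroke→R1  (J1 effort already set via bond 0)

1  (C1 all integral)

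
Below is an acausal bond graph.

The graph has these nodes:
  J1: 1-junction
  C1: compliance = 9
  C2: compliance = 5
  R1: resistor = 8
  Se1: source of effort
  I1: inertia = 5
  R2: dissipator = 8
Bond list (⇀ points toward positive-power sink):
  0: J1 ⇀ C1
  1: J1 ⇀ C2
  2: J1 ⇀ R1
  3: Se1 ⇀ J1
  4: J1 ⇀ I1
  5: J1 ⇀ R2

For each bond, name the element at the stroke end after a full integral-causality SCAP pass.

β0 stroke at J1
β1 stroke at J1
β2 stroke at J1
β3 stroke at J1
β4 stroke at I1
β5 stroke at J1

β3 →J1  (Se1 fixes effort; stroke away)
β0 →J1  (C1: C, integral causality)
β1 →J1  (prefer integral on C2)
β4 →I1  (I1 outputs flow p/I1)
β2 →J1  (common-f at J1 fixed by 4)
β5 →J1  (common-f at J1 fixed by 4)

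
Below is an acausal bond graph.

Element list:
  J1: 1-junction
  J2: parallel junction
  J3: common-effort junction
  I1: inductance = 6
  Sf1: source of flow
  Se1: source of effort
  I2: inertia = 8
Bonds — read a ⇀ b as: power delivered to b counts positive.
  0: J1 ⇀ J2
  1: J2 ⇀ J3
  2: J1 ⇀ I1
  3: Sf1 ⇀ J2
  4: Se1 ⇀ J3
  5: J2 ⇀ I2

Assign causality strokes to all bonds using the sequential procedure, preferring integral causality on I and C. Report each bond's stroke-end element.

β3 stroke at Sf1  (source Sf1 imposes f)
β4 stroke at J3  (Se1 fixes effort; stroke away)
β1 stroke at J2  (J3: bond 4 brought effort, rest push out)
β0 stroke at J1  (J2: bond 1 brought effort, rest push out)
β5 stroke at I2  (0-jn J2 has e-setter on 1)
β2 stroke at I1  (J1 needs exactly one f-in)

bond 0 →J1
bond 1 →J2
bond 2 →I1
bond 3 →Sf1
bond 4 →J3
bond 5 →I2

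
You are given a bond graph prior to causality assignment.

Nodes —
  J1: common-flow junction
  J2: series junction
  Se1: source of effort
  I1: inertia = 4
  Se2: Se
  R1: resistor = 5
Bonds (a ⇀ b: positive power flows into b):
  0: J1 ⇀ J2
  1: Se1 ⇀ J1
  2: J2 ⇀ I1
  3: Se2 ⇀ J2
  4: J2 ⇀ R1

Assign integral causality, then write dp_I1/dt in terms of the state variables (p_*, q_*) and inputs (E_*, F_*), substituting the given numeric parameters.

#1 →J1  (Se1 (Se) sets effort on bond)
#3 →J2  (source Se2 imposes e)
#0 →J2  (closing 1-jn rule on J1)
#2 →I1  (prefer integral on I1)
#4 →J2  (J2: bond 2 brought flow, rest push out)

dp_I1/dt = E_Se1 + E_Se2 - 5*p_I1/4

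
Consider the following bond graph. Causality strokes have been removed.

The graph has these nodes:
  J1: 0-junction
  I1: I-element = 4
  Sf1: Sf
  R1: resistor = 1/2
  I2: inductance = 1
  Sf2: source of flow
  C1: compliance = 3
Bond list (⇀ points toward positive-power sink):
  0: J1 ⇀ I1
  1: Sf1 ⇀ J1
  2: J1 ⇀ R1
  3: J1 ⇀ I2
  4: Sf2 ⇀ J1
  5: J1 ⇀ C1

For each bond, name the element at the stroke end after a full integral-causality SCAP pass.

bond 0 stroke at I1
bond 1 stroke at Sf1
bond 2 stroke at R1
bond 3 stroke at I2
bond 4 stroke at Sf2
bond 5 stroke at J1

bond 1 →Sf1  (Sf1 fixes flow; stroke at Sf1)
bond 4 →Sf2  (Sf2: flow source, stroke at near end)
bond 0 →I1  (prefer integral on I1)
bond 3 →I2  (prefer integral on I2)
bond 5 →J1  (C1: C, integral causality)
bond 2 →R1  (J1: bond 5 brought effort, rest push out)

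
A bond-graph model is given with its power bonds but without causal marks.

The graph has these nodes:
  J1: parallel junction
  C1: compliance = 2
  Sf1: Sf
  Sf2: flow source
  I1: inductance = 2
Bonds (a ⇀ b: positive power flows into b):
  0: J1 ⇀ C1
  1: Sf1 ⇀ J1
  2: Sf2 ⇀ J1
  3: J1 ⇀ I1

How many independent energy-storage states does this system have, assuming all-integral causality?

2  (C1, I1 all integral)

β1 →Sf1  (Sf1 fixes flow; stroke at Sf1)
β2 →Sf2  (Sf2 fixes flow; stroke at Sf2)
β0 →J1  (C1 integral (e out))
β3 →I1  (0-jn J1 has e-setter on 0)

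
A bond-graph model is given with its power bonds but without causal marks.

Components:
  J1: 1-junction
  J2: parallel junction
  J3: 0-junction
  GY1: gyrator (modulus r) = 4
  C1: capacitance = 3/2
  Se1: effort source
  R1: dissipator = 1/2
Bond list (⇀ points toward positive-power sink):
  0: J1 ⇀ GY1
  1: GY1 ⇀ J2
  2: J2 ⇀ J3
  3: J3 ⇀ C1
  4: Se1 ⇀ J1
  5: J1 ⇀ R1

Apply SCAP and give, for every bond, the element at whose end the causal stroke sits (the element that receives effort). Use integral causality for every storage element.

β0 |GY1
β1 |GY1
β2 |J2
β3 |J3
β4 |J1
β5 |J1

b4 stroke→J1  (source Se1 imposes e)
b3 stroke→J3  (C1: C, integral causality)
b2 stroke→J2  (common-e at J3 fixed by 3)
b1 stroke→GY1  (0-jn J2 has e-setter on 2)
b0 stroke→GY1  (GY1: gyrator matches bond 1)
b5 stroke→J1  (J1: bond 0 brought flow, rest push out)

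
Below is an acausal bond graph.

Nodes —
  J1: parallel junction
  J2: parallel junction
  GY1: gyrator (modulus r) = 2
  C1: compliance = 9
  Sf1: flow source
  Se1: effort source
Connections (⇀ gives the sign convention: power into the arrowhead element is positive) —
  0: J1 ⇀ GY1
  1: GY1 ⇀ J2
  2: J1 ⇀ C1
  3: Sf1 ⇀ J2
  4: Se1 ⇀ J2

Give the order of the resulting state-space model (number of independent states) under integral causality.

1  (C1 all integral)

#3 |Sf1  (Sf1 (Sf) sets flow on bond)
#4 |J2  (Se1 (Se) sets effort on bond)
#1 |GY1  (J2 effort already set via bond 4)
#0 |GY1  (GY1: gyrator matches bond 1)
#2 |J1  (J1: last free bond brings effort in)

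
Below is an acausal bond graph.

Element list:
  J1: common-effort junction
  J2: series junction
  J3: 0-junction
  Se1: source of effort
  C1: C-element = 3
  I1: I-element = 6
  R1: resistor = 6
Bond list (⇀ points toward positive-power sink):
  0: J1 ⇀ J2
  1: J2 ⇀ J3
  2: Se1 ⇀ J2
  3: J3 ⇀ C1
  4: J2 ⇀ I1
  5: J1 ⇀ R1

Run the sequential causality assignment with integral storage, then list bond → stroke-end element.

bond 2 |J2  (source Se1 imposes e)
bond 3 |J3  (C1 integral (e out))
bond 1 |J2  (J3 effort already set via bond 3)
bond 4 |I1  (I1: I, integral causality)
bond 0 |J2  (1-jn J2 has f-setter on 4)
bond 5 |J1  (J1: last free bond brings effort in)

b0 stroke at J2
b1 stroke at J2
b2 stroke at J2
b3 stroke at J3
b4 stroke at I1
b5 stroke at J1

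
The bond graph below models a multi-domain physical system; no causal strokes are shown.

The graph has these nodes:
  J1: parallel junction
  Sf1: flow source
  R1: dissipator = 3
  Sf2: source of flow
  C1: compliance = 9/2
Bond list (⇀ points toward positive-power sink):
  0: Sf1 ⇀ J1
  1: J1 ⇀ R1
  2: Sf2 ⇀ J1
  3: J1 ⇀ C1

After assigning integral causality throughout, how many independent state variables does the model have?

#0 stroke at Sf1  (source Sf1 imposes f)
#2 stroke at Sf2  (Sf2 fixes flow; stroke at Sf2)
#3 stroke at J1  (C1 integral (e out))
#1 stroke at R1  (J1: bond 3 brought effort, rest push out)

1  (C1 all integral)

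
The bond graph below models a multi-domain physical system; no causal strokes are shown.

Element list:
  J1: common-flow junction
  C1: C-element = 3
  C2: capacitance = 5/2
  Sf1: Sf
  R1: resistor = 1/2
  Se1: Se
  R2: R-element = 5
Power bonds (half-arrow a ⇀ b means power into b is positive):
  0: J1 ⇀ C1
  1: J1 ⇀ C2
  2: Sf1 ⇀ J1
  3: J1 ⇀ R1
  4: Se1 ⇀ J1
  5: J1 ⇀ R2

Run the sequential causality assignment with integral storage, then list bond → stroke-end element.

β0 →J1
β1 →J1
β2 →Sf1
β3 →J1
β4 →J1
β5 →J1

bond 2 →Sf1  (Sf1 (Sf) sets flow on bond)
bond 4 →J1  (Se1 (Se) sets effort on bond)
bond 0 →J1  (J1: bond 2 brought flow, rest push out)
bond 1 →J1  (J1: bond 2 brought flow, rest push out)
bond 3 →J1  (J1 flow already set via bond 2)
bond 5 →J1  (J1 flow already set via bond 2)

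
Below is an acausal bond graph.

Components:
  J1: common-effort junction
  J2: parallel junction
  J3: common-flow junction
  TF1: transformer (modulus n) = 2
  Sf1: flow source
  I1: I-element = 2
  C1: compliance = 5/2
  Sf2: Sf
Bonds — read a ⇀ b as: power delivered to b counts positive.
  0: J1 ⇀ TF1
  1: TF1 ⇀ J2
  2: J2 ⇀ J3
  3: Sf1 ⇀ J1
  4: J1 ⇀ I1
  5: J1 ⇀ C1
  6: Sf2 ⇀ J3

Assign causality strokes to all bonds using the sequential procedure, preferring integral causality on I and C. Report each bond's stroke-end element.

b3 stroke→Sf1  (Sf1: flow source, stroke at near end)
b6 stroke→Sf2  (Sf2 (Sf) sets flow on bond)
b2 stroke→J3  (J3 flow already set via bond 6)
b1 stroke→J2  (closing 0-jn rule on J2)
b0 stroke→TF1  (TF TF1: opposite of bond 1)
b4 stroke→I1  (prefer integral on I1)
b5 stroke→J1  (closing 0-jn rule on J1)

bond 0 |TF1
bond 1 |J2
bond 2 |J3
bond 3 |Sf1
bond 4 |I1
bond 5 |J1
bond 6 |Sf2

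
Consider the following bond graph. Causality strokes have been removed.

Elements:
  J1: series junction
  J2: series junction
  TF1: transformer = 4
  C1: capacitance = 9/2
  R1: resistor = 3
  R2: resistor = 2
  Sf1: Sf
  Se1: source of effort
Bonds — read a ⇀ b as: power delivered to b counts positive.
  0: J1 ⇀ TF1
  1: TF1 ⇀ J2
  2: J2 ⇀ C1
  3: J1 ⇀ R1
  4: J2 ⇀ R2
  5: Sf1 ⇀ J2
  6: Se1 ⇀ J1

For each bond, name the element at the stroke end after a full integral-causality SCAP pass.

b5 stroke at Sf1  (source Sf1 imposes f)
b6 stroke at J1  (Se1 (Se) sets effort on bond)
b1 stroke at J2  (J2 flow already set via bond 5)
b2 stroke at J2  (J2: bond 5 brought flow, rest push out)
b4 stroke at J2  (J2 flow already set via bond 5)
b0 stroke at TF1  (TF1 one-in-one-out from 1)
b3 stroke at J1  (J1: bond 0 brought flow, rest push out)

β0 stroke at TF1
β1 stroke at J2
β2 stroke at J2
β3 stroke at J1
β4 stroke at J2
β5 stroke at Sf1
β6 stroke at J1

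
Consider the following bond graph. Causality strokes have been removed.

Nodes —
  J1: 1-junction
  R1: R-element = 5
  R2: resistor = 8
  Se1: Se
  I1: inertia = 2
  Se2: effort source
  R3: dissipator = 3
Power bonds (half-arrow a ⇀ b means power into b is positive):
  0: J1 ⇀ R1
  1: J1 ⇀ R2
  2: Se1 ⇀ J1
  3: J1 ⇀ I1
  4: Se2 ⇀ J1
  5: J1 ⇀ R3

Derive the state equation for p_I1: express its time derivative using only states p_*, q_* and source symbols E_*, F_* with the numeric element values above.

#2 stroke→J1  (Se1 fixes effort; stroke away)
#4 stroke→J1  (Se2: effort source, stroke at far end)
#3 stroke→I1  (I1: I, integral causality)
#0 stroke→J1  (common-f at J1 fixed by 3)
#1 stroke→J1  (J1: bond 3 brought flow, rest push out)
#5 stroke→J1  (1-jn J1 has f-setter on 3)

dp_I1/dt = E_Se1 + E_Se2 - 8*p_I1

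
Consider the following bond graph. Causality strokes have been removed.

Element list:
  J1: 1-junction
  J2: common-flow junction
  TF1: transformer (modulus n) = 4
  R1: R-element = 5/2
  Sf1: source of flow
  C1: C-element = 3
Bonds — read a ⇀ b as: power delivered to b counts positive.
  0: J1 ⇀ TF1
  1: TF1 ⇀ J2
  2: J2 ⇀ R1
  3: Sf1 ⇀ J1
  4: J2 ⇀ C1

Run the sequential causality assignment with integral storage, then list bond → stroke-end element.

bond 3 →Sf1  (Sf1 fixes flow; stroke at Sf1)
bond 0 →J1  (J1: bond 3 brought flow, rest push out)
bond 1 →TF1  (TF1: transformer flips bond 0)
bond 2 →J2  (1-jn J2 has f-setter on 1)
bond 4 →J2  (1-jn J2 has f-setter on 1)

b0 stroke→J1
b1 stroke→TF1
b2 stroke→J2
b3 stroke→Sf1
b4 stroke→J2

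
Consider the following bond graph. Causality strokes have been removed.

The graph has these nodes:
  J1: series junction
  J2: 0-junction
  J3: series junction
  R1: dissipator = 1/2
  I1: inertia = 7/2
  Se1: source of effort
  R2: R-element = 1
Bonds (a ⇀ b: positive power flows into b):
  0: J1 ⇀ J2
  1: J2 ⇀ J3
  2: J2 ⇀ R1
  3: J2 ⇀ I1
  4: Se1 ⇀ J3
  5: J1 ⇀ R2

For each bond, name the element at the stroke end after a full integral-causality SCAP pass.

bond 4 stroke at J3  (Se1 (Se) sets effort on bond)
bond 1 stroke at J2  (J3 needs exactly one f-in)
bond 0 stroke at J1  (0-jn J2 has e-setter on 1)
bond 2 stroke at R1  (common-e at J2 fixed by 1)
bond 3 stroke at I1  (J2 effort already set via bond 1)
bond 5 stroke at R2  (only one flow-in slot at J1)

b0 →J1
b1 →J2
b2 →R1
b3 →I1
b4 →J3
b5 →R2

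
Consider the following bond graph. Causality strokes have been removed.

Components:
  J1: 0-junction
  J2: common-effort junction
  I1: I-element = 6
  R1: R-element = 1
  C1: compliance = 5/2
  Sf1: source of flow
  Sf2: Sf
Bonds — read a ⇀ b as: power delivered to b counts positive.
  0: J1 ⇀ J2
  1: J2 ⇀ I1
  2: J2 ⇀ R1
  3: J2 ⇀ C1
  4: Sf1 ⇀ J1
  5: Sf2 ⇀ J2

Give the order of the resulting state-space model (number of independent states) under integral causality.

b4 stroke at Sf1  (Sf1 fixes flow; stroke at Sf1)
b5 stroke at Sf2  (Sf2 fixes flow; stroke at Sf2)
b0 stroke at J1  (only one effort-in slot at J1)
b1 stroke at I1  (I1 outputs flow p/I1)
b3 stroke at J2  (C1 integral (e out))
b2 stroke at R1  (J2 effort already set via bond 3)

2  (C1, I1 all integral)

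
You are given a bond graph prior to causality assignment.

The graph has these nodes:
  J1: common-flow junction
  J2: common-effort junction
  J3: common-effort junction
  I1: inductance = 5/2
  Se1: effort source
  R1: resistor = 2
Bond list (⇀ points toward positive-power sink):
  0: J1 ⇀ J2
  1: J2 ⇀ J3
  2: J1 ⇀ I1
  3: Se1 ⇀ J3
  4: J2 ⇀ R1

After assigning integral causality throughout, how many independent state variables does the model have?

#3 →J3  (source Se1 imposes e)
#1 →J2  (J3: bond 3 brought effort, rest push out)
#0 →J1  (J2 effort already set via bond 1)
#4 →R1  (common-e at J2 fixed by 1)
#2 →I1  (J1: last free bond brings flow in)

1  (I1 all integral)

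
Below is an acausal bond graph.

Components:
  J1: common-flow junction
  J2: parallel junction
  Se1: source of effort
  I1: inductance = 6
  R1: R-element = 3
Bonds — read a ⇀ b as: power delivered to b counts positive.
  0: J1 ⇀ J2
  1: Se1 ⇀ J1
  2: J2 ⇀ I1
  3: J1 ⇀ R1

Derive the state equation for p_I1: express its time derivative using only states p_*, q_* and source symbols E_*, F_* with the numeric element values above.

dp_I1/dt = E_Se1 - p_I1/2

bond 1 stroke→J1  (source Se1 imposes e)
bond 2 stroke→I1  (prefer integral on I1)
bond 0 stroke→J2  (J2: last free bond brings effort in)
bond 3 stroke→J1  (common-f at J1 fixed by 0)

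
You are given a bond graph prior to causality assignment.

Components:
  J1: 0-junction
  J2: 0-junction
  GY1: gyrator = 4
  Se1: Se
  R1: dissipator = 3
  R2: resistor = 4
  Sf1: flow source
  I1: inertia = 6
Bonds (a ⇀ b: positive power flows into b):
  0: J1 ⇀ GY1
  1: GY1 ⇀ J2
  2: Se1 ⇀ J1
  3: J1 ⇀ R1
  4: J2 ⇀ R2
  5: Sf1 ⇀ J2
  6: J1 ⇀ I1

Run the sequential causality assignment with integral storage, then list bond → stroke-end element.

bond 0 stroke→GY1
bond 1 stroke→GY1
bond 2 stroke→J1
bond 3 stroke→R1
bond 4 stroke→J2
bond 5 stroke→Sf1
bond 6 stroke→I1

#2 stroke→J1  (source Se1 imposes e)
#5 stroke→Sf1  (Sf1 fixes flow; stroke at Sf1)
#0 stroke→GY1  (0-jn J1 has e-setter on 2)
#3 stroke→R1  (J1 effort already set via bond 2)
#6 stroke→I1  (J1 effort already set via bond 2)
#1 stroke→GY1  (through GY1, causality inverts; strokes same side of GY1)
#4 stroke→J2  (closing 0-jn rule on J2)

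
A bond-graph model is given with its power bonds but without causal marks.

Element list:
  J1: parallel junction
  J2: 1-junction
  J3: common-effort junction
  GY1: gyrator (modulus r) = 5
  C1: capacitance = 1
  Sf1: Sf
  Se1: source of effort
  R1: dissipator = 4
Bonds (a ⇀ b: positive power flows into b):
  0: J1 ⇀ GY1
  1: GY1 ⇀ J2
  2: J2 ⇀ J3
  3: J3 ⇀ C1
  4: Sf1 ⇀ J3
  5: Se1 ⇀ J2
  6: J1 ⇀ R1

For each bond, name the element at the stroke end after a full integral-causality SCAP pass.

bond 0 stroke→GY1
bond 1 stroke→GY1
bond 2 stroke→J2
bond 3 stroke→J3
bond 4 stroke→Sf1
bond 5 stroke→J2
bond 6 stroke→J1

bond 4 |Sf1  (Sf1 (Sf) sets flow on bond)
bond 5 |J2  (source Se1 imposes e)
bond 3 |J3  (C1 outputs effort q/C1)
bond 2 |J2  (common-e at J3 fixed by 3)
bond 1 |GY1  (J2: last free bond brings flow in)
bond 0 |GY1  (GY1: gyrator matches bond 1)
bond 6 |J1  (only one effort-in slot at J1)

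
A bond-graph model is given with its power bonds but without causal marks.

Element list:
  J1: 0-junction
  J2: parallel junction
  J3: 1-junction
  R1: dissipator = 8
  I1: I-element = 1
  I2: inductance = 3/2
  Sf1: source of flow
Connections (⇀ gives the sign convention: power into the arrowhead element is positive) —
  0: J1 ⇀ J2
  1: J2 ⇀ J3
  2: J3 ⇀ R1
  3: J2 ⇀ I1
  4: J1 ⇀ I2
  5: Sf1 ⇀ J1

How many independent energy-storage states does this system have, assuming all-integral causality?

b5 →Sf1  (Sf1 (Sf) sets flow on bond)
b3 →I1  (I1 outputs flow p/I1)
b4 →I2  (prefer integral on I2)
b0 →J1  (only one effort-in slot at J1)
b1 →J2  (J2 needs exactly one e-in)
b2 →J3  (common-f at J3 fixed by 1)

2  (I1, I2 all integral)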